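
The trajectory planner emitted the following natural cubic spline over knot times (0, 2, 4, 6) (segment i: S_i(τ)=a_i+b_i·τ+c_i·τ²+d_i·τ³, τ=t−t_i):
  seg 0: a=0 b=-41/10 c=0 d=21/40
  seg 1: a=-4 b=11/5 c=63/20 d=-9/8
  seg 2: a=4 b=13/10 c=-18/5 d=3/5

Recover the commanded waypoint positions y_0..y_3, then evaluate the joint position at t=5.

y_0=0 y_1=-4 y_2=4 y_3=-3
S(5) = 23/10

y_0 = S_0(0) = a_0 = 0
y_1 = S_1(0) = a_1 = -4
y_2 = S_2(0) = a_2 = 4
y_3 = S_2(2) = -3
t_q=5 is in segment 2 (τ=1); S_2(τ)=23/10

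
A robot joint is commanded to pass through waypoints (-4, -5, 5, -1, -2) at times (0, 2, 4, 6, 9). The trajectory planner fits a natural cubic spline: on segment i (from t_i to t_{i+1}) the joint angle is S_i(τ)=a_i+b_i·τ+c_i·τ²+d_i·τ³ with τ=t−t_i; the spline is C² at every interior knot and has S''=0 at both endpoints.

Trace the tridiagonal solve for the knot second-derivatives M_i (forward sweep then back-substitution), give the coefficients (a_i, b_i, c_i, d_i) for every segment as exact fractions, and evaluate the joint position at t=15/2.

Δ: Δ0=-1/2, Δ1=5, Δ2=-3, Δ3=-1/3
row 1: diag=8, rhs=33; c'=1/4, d'=33/8
row 2: denom=8−2·1/4=15/2; d'=(-48−2·33/8)/(15/2)=-15/2
row 3: denom=10−2·4/15=142/15; d'=(16−2·-15/2)/(142/15)=465/142
back: M3=465/142
back: M2=-15/2−4/15·465/142=-1189/142
back: M1=33/8−1/4·-1189/142=883/142
M: M0=0, M1=883/142, M2=-1189/142, M3=465/142, M4=0
seg 0: a=-4, c=M0/2=0, d=(M1−M0)/(6·2)=883/1704, b=Δ0−h0·(2M0+M1)/6=-548/213
seg 1: a=-5, c=M1/2=883/284, d=(M2−M1)/(6·2)=-259/213, b=Δ1−h1·(2M1+M2)/6=1553/426
seg 2: a=5, c=M2/2=-1189/284, d=(M3−M2)/(6·2)=827/852, b=Δ2−h2·(2M2+M3)/6=635/426
seg 3: a=-1, c=M3/2=465/284, d=(M4−M3)/(6·3)=-155/852, b=Δ3−h3·(2M3+M4)/6=-1537/426
t_q=15/2 → seg 3, τ=3/2; S=-1+-1537/426·τ+465/284·τ²+-155/852·τ³=-7593/2272

  seg 0: a=-4 b=-548/213 c=0 d=883/1704
  seg 1: a=-5 b=1553/426 c=883/284 d=-259/213
  seg 2: a=5 b=635/426 c=-1189/284 d=827/852
  seg 3: a=-1 b=-1537/426 c=465/284 d=-155/852
S(15/2) = -7593/2272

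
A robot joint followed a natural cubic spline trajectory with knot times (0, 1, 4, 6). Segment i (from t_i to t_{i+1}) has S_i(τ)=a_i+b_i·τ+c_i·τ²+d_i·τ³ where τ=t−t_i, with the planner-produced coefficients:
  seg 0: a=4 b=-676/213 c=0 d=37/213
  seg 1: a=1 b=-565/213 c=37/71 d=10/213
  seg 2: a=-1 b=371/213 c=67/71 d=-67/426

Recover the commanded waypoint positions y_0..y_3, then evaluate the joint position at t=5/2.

y_0=4 y_1=1 y_2=-1 y_3=5
S(5/2) = -117/71

y_0 = S_0(0) = a_0 = 4
y_1 = S_1(0) = a_1 = 1
y_2 = S_2(0) = a_2 = -1
y_3 = S_2(2) = 5
t_q=5/2 is in segment 1 (τ=3/2); S_1(τ)=-117/71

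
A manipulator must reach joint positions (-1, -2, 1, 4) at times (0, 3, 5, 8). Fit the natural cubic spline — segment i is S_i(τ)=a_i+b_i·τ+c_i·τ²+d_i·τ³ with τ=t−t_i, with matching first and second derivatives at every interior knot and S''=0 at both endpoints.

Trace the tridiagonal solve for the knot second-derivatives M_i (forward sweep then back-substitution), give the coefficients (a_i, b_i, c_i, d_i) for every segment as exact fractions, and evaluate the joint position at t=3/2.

Δ: Δ0=-1/3, Δ1=3/2, Δ2=1
row 1: diag=10, rhs=11; c'=1/5, d'=11/10
row 2: denom=10−2·1/5=48/5; d'=(-3−2·11/10)/(48/5)=-13/24
back: M2=-13/24
back: M1=11/10−1/5·-13/24=29/24
M: M0=0, M1=29/24, M2=-13/24, M3=0
seg 0: a=-1, c=M0/2=0, d=(M1−M0)/(6·3)=29/432, b=Δ0−h0·(2M0+M1)/6=-15/16
seg 1: a=-2, c=M1/2=29/48, d=(M2−M1)/(6·2)=-7/48, b=Δ1−h1·(2M1+M2)/6=7/8
seg 2: a=1, c=M2/2=-13/48, d=(M3−M2)/(6·3)=13/432, b=Δ2−h2·(2M2+M3)/6=37/24
t_q=3/2 → seg 0, τ=3/2; S=-1+-15/16·τ+0·τ²+29/432·τ³=-279/128

  seg 0: a=-1 b=-15/16 c=0 d=29/432
  seg 1: a=-2 b=7/8 c=29/48 d=-7/48
  seg 2: a=1 b=37/24 c=-13/48 d=13/432
S(3/2) = -279/128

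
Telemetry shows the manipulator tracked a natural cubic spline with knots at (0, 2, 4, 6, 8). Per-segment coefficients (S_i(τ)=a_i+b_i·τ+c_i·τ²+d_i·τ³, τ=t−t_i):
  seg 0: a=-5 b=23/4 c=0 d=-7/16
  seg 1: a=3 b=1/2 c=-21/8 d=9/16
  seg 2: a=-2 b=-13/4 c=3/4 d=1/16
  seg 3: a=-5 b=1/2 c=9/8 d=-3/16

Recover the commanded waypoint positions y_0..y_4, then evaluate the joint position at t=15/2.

y_0=-5 y_1=3 y_2=-2 y_3=-5 y_4=-1
S(15/2) = -301/128

y_0 = S_0(0) = a_0 = -5
y_1 = S_1(0) = a_1 = 3
y_2 = S_2(0) = a_2 = -2
y_3 = S_3(0) = a_3 = -5
y_4 = S_3(2) = -1
t_q=15/2 is in segment 3 (τ=3/2); S_3(τ)=-301/128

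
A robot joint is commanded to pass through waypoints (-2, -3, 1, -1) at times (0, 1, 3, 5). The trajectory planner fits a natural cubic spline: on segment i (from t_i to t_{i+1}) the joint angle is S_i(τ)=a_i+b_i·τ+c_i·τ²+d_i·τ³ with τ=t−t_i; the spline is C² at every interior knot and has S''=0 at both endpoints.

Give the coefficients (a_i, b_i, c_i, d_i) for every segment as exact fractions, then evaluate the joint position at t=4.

Δ: Δ0=-1, Δ1=2, Δ2=-1
row 1: diag=6, rhs=18; c'=1/3, d'=3
row 2: denom=8−2·1/3=22/3; d'=(-18−2·3)/(22/3)=-36/11
back: M2=-36/11
back: M1=3−1/3·-36/11=45/11
M: M0=0, M1=45/11, M2=-36/11, M3=0
seg 0: a=-2, c=M0/2=0, d=(M1−M0)/(6·1)=15/22, b=Δ0−h0·(2M0+M1)/6=-37/22
seg 1: a=-3, c=M1/2=45/22, d=(M2−M1)/(6·2)=-27/44, b=Δ1−h1·(2M1+M2)/6=4/11
seg 2: a=1, c=M2/2=-18/11, d=(M3−M2)/(6·2)=3/11, b=Δ2−h2·(2M2+M3)/6=13/11
t_q=4 → seg 2, τ=1; S=1+13/11·τ+-18/11·τ²+3/11·τ³=9/11

  seg 0: a=-2 b=-37/22 c=0 d=15/22
  seg 1: a=-3 b=4/11 c=45/22 d=-27/44
  seg 2: a=1 b=13/11 c=-18/11 d=3/11
S(4) = 9/11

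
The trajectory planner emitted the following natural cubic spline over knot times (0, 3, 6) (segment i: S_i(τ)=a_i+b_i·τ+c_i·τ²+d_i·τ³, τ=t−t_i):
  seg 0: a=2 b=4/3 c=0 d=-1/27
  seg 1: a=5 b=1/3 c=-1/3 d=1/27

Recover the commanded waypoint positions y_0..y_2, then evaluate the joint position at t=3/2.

y_0 = S_0(0) = a_0 = 2
y_1 = S_1(0) = a_1 = 5
y_2 = S_1(3) = 4
t_q=3/2 is in segment 0 (τ=3/2); S_0(τ)=31/8

y_0=2 y_1=5 y_2=4
S(3/2) = 31/8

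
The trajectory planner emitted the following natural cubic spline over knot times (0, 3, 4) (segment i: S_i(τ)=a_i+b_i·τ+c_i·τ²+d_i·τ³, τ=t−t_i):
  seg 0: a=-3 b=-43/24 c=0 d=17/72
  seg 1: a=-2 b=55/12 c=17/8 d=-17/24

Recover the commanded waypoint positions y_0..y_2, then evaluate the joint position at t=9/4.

y_0=-3 y_1=-2 y_2=4
S(9/4) = -2223/512

y_0 = S_0(0) = a_0 = -3
y_1 = S_1(0) = a_1 = -2
y_2 = S_1(1) = 4
t_q=9/4 is in segment 0 (τ=9/4); S_0(τ)=-2223/512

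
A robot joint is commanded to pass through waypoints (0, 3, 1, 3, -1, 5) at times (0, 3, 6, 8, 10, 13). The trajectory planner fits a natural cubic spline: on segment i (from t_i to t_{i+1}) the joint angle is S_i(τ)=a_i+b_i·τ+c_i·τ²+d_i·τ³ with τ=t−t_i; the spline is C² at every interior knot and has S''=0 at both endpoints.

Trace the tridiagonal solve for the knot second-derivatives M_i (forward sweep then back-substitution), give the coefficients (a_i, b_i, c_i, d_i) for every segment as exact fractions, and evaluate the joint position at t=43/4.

Δ: Δ0=1, Δ1=-2/3, Δ2=1, Δ3=-2, Δ4=2
row 1: diag=12, rhs=-10; c'=1/4, d'=-5/6
row 2: denom=10−3·1/4=37/4; d'=(10−3·-5/6)/(37/4)=50/37
row 3: denom=8−2·8/37=280/37; d'=(-18−2·50/37)/(280/37)=-383/140
row 4: denom=10−2·37/140=663/70; d'=(24−2·-383/140)/(663/70)=2063/663
back: M4=2063/663
back: M3=-383/140−37/140·2063/663=-2359/663
back: M2=50/37−8/37·-2359/663=1406/663
back: M1=-5/6−1/4·1406/663=-904/663
M: M0=0, M1=-904/663, M2=1406/663, M3=-2359/663, M4=2063/663, M5=0
seg 0: a=0, c=M0/2=0, d=(M1−M0)/(6·3)=-452/5967, b=Δ0−h0·(2M0+M1)/6=1115/663
seg 1: a=3, c=M1/2=-452/663, d=(M2−M1)/(6·3)=385/1989, b=Δ1−h1·(2M1+M2)/6=-241/663
seg 2: a=1, c=M2/2=703/663, d=(M3−M2)/(6·2)=-1255/2652, b=Δ2−h2·(2M2+M3)/6=512/663
seg 3: a=3, c=M3/2=-2359/1326, d=(M4−M3)/(6·2)=737/1326, b=Δ3−h3·(2M3+M4)/6=-147/221
seg 4: a=-1, c=M4/2=2063/1326, d=(M5−M4)/(6·3)=-2063/11934, b=Δ4−h4·(2M4+M5)/6=-737/663
t_q=43/4 → seg 4, τ=3/4; S=-1+-737/663·τ+2063/1326·τ²+-2063/11934·τ³=-29179/28288

  seg 0: a=0 b=1115/663 c=0 d=-452/5967
  seg 1: a=3 b=-241/663 c=-452/663 d=385/1989
  seg 2: a=1 b=512/663 c=703/663 d=-1255/2652
  seg 3: a=3 b=-147/221 c=-2359/1326 d=737/1326
  seg 4: a=-1 b=-737/663 c=2063/1326 d=-2063/11934
S(43/4) = -29179/28288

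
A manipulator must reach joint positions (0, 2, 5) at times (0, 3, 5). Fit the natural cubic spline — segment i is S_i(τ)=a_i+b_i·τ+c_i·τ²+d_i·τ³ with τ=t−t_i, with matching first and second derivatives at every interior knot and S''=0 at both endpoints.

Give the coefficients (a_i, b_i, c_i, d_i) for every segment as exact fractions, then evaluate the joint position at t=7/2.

Δ: Δ0=2/3, Δ1=3/2
row 1: diag=10, rhs=5; c'=1/5, d'=1/2
back: M1=1/2
M: M0=0, M1=1/2, M2=0
seg 0: a=0, c=M0/2=0, d=(M1−M0)/(6·3)=1/36, b=Δ0−h0·(2M0+M1)/6=5/12
seg 1: a=2, c=M1/2=1/4, d=(M2−M1)/(6·2)=-1/24, b=Δ1−h1·(2M1+M2)/6=7/6
t_q=7/2 → seg 1, τ=1/2; S=2+7/6·τ+1/4·τ²+-1/24·τ³=169/64

  seg 0: a=0 b=5/12 c=0 d=1/36
  seg 1: a=2 b=7/6 c=1/4 d=-1/24
S(7/2) = 169/64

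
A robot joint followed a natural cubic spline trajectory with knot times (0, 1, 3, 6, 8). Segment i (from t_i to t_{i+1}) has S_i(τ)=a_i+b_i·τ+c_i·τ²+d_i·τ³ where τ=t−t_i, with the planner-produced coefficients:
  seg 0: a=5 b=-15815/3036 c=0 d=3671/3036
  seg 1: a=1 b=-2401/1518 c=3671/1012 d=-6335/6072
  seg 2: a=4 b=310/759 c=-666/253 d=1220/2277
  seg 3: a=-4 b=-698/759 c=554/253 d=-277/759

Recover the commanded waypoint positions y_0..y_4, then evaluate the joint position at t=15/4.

y_0 = S_0(0) = a_0 = 5
y_1 = S_1(0) = a_1 = 1
y_2 = S_2(0) = a_2 = 4
y_3 = S_3(0) = a_3 = -4
y_4 = S_3(2) = 0
t_q=15/4 is in segment 2 (τ=3/4); S_2(τ)=1123/368

y_0=5 y_1=1 y_2=4 y_3=-4 y_4=0
S(15/4) = 1123/368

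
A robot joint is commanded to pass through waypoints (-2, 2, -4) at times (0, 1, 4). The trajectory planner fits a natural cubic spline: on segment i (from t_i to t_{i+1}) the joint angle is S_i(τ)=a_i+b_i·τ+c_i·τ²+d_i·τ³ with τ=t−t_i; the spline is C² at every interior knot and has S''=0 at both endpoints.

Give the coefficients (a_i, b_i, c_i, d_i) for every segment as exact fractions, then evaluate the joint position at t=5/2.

  seg 0: a=-2 b=19/4 c=0 d=-3/4
  seg 1: a=2 b=5/2 c=-9/4 d=1/4
S(5/2) = 49/32

Δ: Δ0=4, Δ1=-2
row 1: diag=8, rhs=-36; c'=3/8, d'=-9/2
back: M1=-9/2
M: M0=0, M1=-9/2, M2=0
seg 0: a=-2, c=M0/2=0, d=(M1−M0)/(6·1)=-3/4, b=Δ0−h0·(2M0+M1)/6=19/4
seg 1: a=2, c=M1/2=-9/4, d=(M2−M1)/(6·3)=1/4, b=Δ1−h1·(2M1+M2)/6=5/2
t_q=5/2 → seg 1, τ=3/2; S=2+5/2·τ+-9/4·τ²+1/4·τ³=49/32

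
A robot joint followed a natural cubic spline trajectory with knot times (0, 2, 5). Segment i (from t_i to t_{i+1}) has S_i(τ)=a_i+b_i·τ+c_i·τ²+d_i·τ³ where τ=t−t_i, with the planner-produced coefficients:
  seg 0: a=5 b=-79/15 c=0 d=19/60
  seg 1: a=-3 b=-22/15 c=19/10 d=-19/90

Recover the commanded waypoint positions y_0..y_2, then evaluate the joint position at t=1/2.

y_0 = S_0(0) = a_0 = 5
y_1 = S_1(0) = a_1 = -3
y_2 = S_1(3) = 4
t_q=1/2 is in segment 0 (τ=1/2); S_0(τ)=77/32

y_0=5 y_1=-3 y_2=4
S(1/2) = 77/32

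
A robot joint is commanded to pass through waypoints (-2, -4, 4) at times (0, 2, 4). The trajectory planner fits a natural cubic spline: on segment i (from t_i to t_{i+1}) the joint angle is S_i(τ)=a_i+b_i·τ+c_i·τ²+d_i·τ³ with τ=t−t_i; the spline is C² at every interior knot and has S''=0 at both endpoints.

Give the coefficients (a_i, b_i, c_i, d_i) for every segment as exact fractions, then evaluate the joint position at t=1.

Δ: Δ0=-1, Δ1=4
row 1: diag=8, rhs=30; c'=1/4, d'=15/4
back: M1=15/4
M: M0=0, M1=15/4, M2=0
seg 0: a=-2, c=M0/2=0, d=(M1−M0)/(6·2)=5/16, b=Δ0−h0·(2M0+M1)/6=-9/4
seg 1: a=-4, c=M1/2=15/8, d=(M2−M1)/(6·2)=-5/16, b=Δ1−h1·(2M1+M2)/6=3/2
t_q=1 → seg 0, τ=1; S=-2+-9/4·τ+0·τ²+5/16·τ³=-63/16

  seg 0: a=-2 b=-9/4 c=0 d=5/16
  seg 1: a=-4 b=3/2 c=15/8 d=-5/16
S(1) = -63/16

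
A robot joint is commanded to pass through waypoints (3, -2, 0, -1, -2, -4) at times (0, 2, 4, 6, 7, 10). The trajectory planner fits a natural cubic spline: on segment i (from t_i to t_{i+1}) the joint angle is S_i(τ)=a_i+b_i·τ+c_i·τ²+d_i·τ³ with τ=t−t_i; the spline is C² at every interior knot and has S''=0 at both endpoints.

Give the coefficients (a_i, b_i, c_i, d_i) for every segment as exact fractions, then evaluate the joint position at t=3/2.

Δ: Δ0=-5/2, Δ1=1, Δ2=-1/2, Δ3=-1, Δ4=-2/3
row 1: diag=8, rhs=21; c'=1/4, d'=21/8
row 2: denom=8−2·1/4=15/2; d'=(-9−2·21/8)/(15/2)=-19/10
row 3: denom=6−2·4/15=82/15; d'=(-3−2·-19/10)/(82/15)=6/41
row 4: denom=8−1·15/82=641/82; d'=(2−1·6/41)/(641/82)=152/641
back: M4=152/641
back: M3=6/41−15/82·152/641=66/641
back: M2=-19/10−4/15·66/641=-2471/1282
back: M1=21/8−1/4·-2471/1282=3983/1282
M: M0=0, M1=3983/1282, M2=-2471/1282, M3=66/641, M4=152/641, M5=0
seg 0: a=3, c=M0/2=0, d=(M1−M0)/(6·2)=3983/15384, b=Δ0−h0·(2M0+M1)/6=-6799/1923
seg 1: a=-2, c=M1/2=3983/2564, d=(M2−M1)/(6·2)=-3227/7692, b=Δ1−h1·(2M1+M2)/6=-1649/3846
seg 2: a=0, c=M2/2=-2471/2564, d=(M3−M2)/(6·2)=2603/15384, b=Δ2−h2·(2M2+M3)/6=2887/3846
seg 3: a=-1, c=M3/2=33/641, d=(M4−M3)/(6·1)=43/1923, b=Δ3−h3·(2M3+M4)/6=-2065/1923
seg 4: a=-2, c=M4/2=76/641, d=(M5−M4)/(6·3)=-76/5769, b=Δ4−h4·(2M4+M5)/6=-1738/1923
t_q=3/2 → seg 0, τ=3/2; S=3+-6799/1923·τ+0·τ²+3983/15384·τ³=-58649/41024

  seg 0: a=3 b=-6799/1923 c=0 d=3983/15384
  seg 1: a=-2 b=-1649/3846 c=3983/2564 d=-3227/7692
  seg 2: a=0 b=2887/3846 c=-2471/2564 d=2603/15384
  seg 3: a=-1 b=-2065/1923 c=33/641 d=43/1923
  seg 4: a=-2 b=-1738/1923 c=76/641 d=-76/5769
S(3/2) = -58649/41024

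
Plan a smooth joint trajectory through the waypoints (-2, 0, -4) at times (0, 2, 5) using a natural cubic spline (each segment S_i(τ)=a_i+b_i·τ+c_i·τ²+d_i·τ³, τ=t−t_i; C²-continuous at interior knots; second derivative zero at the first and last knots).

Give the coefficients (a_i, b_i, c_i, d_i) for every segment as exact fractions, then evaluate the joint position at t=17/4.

Δ: Δ0=1, Δ1=-4/3
row 1: diag=10, rhs=-14; c'=3/10, d'=-7/5
back: M1=-7/5
M: M0=0, M1=-7/5, M2=0
seg 0: a=-2, c=M0/2=0, d=(M1−M0)/(6·2)=-7/60, b=Δ0−h0·(2M0+M1)/6=22/15
seg 1: a=0, c=M1/2=-7/10, d=(M2−M1)/(6·3)=7/90, b=Δ1−h1·(2M1+M2)/6=1/15
t_q=17/4 → seg 1, τ=9/4; S=0+1/15·τ+-7/10·τ²+7/90·τ³=-321/128

  seg 0: a=-2 b=22/15 c=0 d=-7/60
  seg 1: a=0 b=1/15 c=-7/10 d=7/90
S(17/4) = -321/128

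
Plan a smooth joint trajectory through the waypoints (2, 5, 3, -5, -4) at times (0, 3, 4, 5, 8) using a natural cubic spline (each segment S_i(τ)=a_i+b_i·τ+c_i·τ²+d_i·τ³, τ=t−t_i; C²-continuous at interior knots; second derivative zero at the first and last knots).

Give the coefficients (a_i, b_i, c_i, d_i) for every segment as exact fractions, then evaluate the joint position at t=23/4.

  seg 0: a=2 b=35/24 c=0 d=-11/216
  seg 1: a=5 b=1/12 c=-11/24 d=-13/8
  seg 2: a=3 b=-137/24 c=-16/3 d=73/24
  seg 3: a=-5 b=-29/4 c=91/24 d=-91/216
S(23/4) = -4343/512

Δ: Δ0=1, Δ1=-2, Δ2=-8, Δ3=1/3
row 1: diag=8, rhs=-18; c'=1/8, d'=-9/4
row 2: denom=4−1·1/8=31/8; d'=(-36−1·-9/4)/(31/8)=-270/31
row 3: denom=8−1·8/31=240/31; d'=(50−1·-270/31)/(240/31)=91/12
back: M3=91/12
back: M2=-270/31−8/31·91/12=-32/3
back: M1=-9/4−1/8·-32/3=-11/12
M: M0=0, M1=-11/12, M2=-32/3, M3=91/12, M4=0
seg 0: a=2, c=M0/2=0, d=(M1−M0)/(6·3)=-11/216, b=Δ0−h0·(2M0+M1)/6=35/24
seg 1: a=5, c=M1/2=-11/24, d=(M2−M1)/(6·1)=-13/8, b=Δ1−h1·(2M1+M2)/6=1/12
seg 2: a=3, c=M2/2=-16/3, d=(M3−M2)/(6·1)=73/24, b=Δ2−h2·(2M2+M3)/6=-137/24
seg 3: a=-5, c=M3/2=91/24, d=(M4−M3)/(6·3)=-91/216, b=Δ3−h3·(2M3+M4)/6=-29/4
t_q=23/4 → seg 3, τ=3/4; S=-5+-29/4·τ+91/24·τ²+-91/216·τ³=-4343/512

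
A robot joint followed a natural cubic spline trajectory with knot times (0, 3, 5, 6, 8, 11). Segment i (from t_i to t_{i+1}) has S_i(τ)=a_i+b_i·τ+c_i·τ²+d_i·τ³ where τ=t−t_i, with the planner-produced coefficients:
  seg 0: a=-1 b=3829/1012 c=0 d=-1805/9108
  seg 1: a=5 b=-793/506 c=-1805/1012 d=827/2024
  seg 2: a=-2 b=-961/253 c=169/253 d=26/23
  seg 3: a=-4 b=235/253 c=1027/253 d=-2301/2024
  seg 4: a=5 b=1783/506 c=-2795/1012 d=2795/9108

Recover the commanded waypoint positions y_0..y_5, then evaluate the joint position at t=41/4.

y_0 = S_0(0) = a_0 = -1
y_1 = S_1(0) = a_1 = 5
y_2 = S_2(0) = a_2 = -2
y_3 = S_3(0) = a_3 = -4
y_4 = S_4(0) = a_4 = 5
y_5 = S_4(3) = -1
t_q=41/4 is in segment 4 (τ=9/4); S_4(τ)=158159/64768

y_0=-1 y_1=5 y_2=-2 y_3=-4 y_4=5 y_5=-1
S(41/4) = 158159/64768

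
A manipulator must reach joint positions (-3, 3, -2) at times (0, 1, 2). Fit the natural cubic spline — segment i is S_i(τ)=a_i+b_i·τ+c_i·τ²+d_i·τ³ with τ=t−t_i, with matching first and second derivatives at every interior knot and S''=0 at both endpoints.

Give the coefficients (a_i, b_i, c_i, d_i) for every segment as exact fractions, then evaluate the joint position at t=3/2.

  seg 0: a=-3 b=35/4 c=0 d=-11/4
  seg 1: a=3 b=1/2 c=-33/4 d=11/4
S(3/2) = 49/32

Δ: Δ0=6, Δ1=-5
row 1: diag=4, rhs=-66; c'=1/4, d'=-33/2
back: M1=-33/2
M: M0=0, M1=-33/2, M2=0
seg 0: a=-3, c=M0/2=0, d=(M1−M0)/(6·1)=-11/4, b=Δ0−h0·(2M0+M1)/6=35/4
seg 1: a=3, c=M1/2=-33/4, d=(M2−M1)/(6·1)=11/4, b=Δ1−h1·(2M1+M2)/6=1/2
t_q=3/2 → seg 1, τ=1/2; S=3+1/2·τ+-33/4·τ²+11/4·τ³=49/32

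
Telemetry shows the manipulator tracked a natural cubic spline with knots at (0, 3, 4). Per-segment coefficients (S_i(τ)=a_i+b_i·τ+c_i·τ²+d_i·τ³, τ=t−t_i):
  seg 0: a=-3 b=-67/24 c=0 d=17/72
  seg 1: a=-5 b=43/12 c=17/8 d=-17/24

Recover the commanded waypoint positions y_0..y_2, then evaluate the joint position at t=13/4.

y_0 = S_0(0) = a_0 = -3
y_1 = S_1(0) = a_1 = -5
y_2 = S_1(1) = 0
t_q=13/4 is in segment 1 (τ=1/4); S_1(τ)=-2039/512

y_0=-3 y_1=-5 y_2=0
S(13/4) = -2039/512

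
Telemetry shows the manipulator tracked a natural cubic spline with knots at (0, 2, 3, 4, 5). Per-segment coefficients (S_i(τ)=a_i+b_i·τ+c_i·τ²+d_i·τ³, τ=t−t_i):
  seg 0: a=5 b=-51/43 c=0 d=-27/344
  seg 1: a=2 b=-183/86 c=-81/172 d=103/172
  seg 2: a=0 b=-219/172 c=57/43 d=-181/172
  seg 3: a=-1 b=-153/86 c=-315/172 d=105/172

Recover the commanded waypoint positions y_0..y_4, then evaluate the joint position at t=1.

y_0=5 y_1=2 y_2=0 y_3=-1 y_4=-4
S(1) = 1285/344

y_0 = S_0(0) = a_0 = 5
y_1 = S_1(0) = a_1 = 2
y_2 = S_2(0) = a_2 = 0
y_3 = S_3(0) = a_3 = -1
y_4 = S_3(1) = -4
t_q=1 is in segment 0 (τ=1); S_0(τ)=1285/344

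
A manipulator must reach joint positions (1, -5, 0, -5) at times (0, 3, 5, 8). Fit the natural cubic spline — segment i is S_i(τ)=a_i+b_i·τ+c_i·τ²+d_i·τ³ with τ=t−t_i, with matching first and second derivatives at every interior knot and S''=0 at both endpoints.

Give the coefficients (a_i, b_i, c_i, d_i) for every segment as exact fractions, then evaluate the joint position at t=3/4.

Δ: Δ0=-2, Δ1=5/2, Δ2=-5/3
row 1: diag=10, rhs=27; c'=1/5, d'=27/10
row 2: denom=10−2·1/5=48/5; d'=(-25−2·27/10)/(48/5)=-19/6
back: M2=-19/6
back: M1=27/10−1/5·-19/6=10/3
M: M0=0, M1=10/3, M2=-19/6, M3=0
seg 0: a=1, c=M0/2=0, d=(M1−M0)/(6·3)=5/27, b=Δ0−h0·(2M0+M1)/6=-11/3
seg 1: a=-5, c=M1/2=5/3, d=(M2−M1)/(6·2)=-13/24, b=Δ1−h1·(2M1+M2)/6=4/3
seg 2: a=0, c=M2/2=-19/12, d=(M3−M2)/(6·3)=19/108, b=Δ2−h2·(2M2+M3)/6=3/2
t_q=3/4 → seg 0, τ=3/4; S=1+-11/3·τ+0·τ²+5/27·τ³=-107/64

  seg 0: a=1 b=-11/3 c=0 d=5/27
  seg 1: a=-5 b=4/3 c=5/3 d=-13/24
  seg 2: a=0 b=3/2 c=-19/12 d=19/108
S(3/4) = -107/64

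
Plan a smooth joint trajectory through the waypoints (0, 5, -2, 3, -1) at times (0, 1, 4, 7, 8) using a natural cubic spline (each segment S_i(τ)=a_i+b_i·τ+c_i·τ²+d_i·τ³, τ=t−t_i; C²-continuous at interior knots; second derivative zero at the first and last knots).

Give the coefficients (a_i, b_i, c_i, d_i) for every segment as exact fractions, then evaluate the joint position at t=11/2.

Δ: Δ0=5, Δ1=-7/3, Δ2=5/3, Δ3=-4
row 1: diag=8, rhs=-44; c'=3/8, d'=-11/2
row 2: denom=12−3·3/8=87/8; d'=(24−3·-11/2)/(87/8)=108/29
row 3: denom=8−3·8/29=208/29; d'=(-34−3·108/29)/(208/29)=-655/104
back: M3=-655/104
back: M2=108/29−8/29·-655/104=71/13
back: M1=-11/2−3/8·71/13=-785/104
M: M0=0, M1=-785/104, M2=71/13, M3=-655/104, M4=0
seg 0: a=0, c=M0/2=0, d=(M1−M0)/(6·1)=-785/624, b=Δ0−h0·(2M0+M1)/6=3905/624
seg 1: a=5, c=M1/2=-785/208, d=(M2−M1)/(6·3)=451/624, b=Δ1−h1·(2M1+M2)/6=775/312
seg 2: a=-2, c=M2/2=71/26, d=(M3−M2)/(6·3)=-1223/1872, b=Δ2−h2·(2M2+M3)/6=-31/48
seg 3: a=3, c=M3/2=-655/208, d=(M4−M3)/(6·1)=655/624, b=Δ3−h3·(2M3+M4)/6=-593/312
t_q=11/2 → seg 2, τ=3/2; S=-2+-31/48·τ+71/26·τ²+-1223/1872·τ³=1615/1664

  seg 0: a=0 b=3905/624 c=0 d=-785/624
  seg 1: a=5 b=775/312 c=-785/208 d=451/624
  seg 2: a=-2 b=-31/48 c=71/26 d=-1223/1872
  seg 3: a=3 b=-593/312 c=-655/208 d=655/624
S(11/2) = 1615/1664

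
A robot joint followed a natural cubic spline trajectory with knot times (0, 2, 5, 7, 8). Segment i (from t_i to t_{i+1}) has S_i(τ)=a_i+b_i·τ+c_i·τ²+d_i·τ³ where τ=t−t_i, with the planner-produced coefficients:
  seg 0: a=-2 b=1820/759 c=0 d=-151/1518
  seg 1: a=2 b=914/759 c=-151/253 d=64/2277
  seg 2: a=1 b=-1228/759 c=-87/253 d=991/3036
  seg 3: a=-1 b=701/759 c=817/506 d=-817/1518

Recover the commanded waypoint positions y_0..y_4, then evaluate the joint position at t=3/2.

y_0=-2 y_1=2 y_2=1 y_3=-1 y_4=1
S(3/2) = 5105/4048

y_0 = S_0(0) = a_0 = -2
y_1 = S_1(0) = a_1 = 2
y_2 = S_2(0) = a_2 = 1
y_3 = S_3(0) = a_3 = -1
y_4 = S_3(1) = 1
t_q=3/2 is in segment 0 (τ=3/2); S_0(τ)=5105/4048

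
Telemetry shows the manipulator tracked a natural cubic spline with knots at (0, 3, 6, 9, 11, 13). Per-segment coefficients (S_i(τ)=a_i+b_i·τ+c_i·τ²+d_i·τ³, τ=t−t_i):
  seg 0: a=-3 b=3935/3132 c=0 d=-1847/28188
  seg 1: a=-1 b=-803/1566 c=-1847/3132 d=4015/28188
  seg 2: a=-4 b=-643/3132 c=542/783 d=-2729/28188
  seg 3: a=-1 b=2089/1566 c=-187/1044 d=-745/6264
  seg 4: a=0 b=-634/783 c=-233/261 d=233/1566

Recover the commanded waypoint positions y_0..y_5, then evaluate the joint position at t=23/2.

y_0=-3 y_1=-1 y_2=-4 y_3=-1 y_4=0 y_5=-4
S(23/2) = -2545/4176

y_0 = S_0(0) = a_0 = -3
y_1 = S_1(0) = a_1 = -1
y_2 = S_2(0) = a_2 = -4
y_3 = S_3(0) = a_3 = -1
y_4 = S_4(0) = a_4 = 0
y_5 = S_4(2) = -4
t_q=23/2 is in segment 4 (τ=1/2); S_4(τ)=-2545/4176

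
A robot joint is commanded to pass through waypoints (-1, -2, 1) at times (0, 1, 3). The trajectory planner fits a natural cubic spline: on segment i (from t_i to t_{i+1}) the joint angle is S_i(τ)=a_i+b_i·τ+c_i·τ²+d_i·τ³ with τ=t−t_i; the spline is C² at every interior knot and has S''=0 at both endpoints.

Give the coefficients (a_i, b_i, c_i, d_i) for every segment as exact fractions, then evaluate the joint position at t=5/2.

Δ: Δ0=-1, Δ1=3/2
row 1: diag=6, rhs=15; c'=1/3, d'=5/2
back: M1=5/2
M: M0=0, M1=5/2, M2=0
seg 0: a=-1, c=M0/2=0, d=(M1−M0)/(6·1)=5/12, b=Δ0−h0·(2M0+M1)/6=-17/12
seg 1: a=-2, c=M1/2=5/4, d=(M2−M1)/(6·2)=-5/24, b=Δ1−h1·(2M1+M2)/6=-1/6
t_q=5/2 → seg 1, τ=3/2; S=-2+-1/6·τ+5/4·τ²+-5/24·τ³=-9/64

  seg 0: a=-1 b=-17/12 c=0 d=5/12
  seg 1: a=-2 b=-1/6 c=5/4 d=-5/24
S(5/2) = -9/64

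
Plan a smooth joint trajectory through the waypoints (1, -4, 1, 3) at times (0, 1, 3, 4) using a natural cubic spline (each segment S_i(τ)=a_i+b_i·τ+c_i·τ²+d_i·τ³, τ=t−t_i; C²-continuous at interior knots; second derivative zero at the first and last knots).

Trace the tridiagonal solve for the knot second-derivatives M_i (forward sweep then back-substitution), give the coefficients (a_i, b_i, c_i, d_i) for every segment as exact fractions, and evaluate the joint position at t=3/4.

  seg 0: a=1 b=-103/16 c=0 d=23/16
  seg 1: a=-4 b=-17/8 c=69/16 d=-1
  seg 2: a=1 b=25/8 c=-27/16 d=9/16
S(3/4) = -3299/1024

Δ: Δ0=-5, Δ1=5/2, Δ2=2
row 1: diag=6, rhs=45; c'=1/3, d'=15/2
row 2: denom=6−2·1/3=16/3; d'=(-3−2·15/2)/(16/3)=-27/8
back: M2=-27/8
back: M1=15/2−1/3·-27/8=69/8
M: M0=0, M1=69/8, M2=-27/8, M3=0
seg 0: a=1, c=M0/2=0, d=(M1−M0)/(6·1)=23/16, b=Δ0−h0·(2M0+M1)/6=-103/16
seg 1: a=-4, c=M1/2=69/16, d=(M2−M1)/(6·2)=-1, b=Δ1−h1·(2M1+M2)/6=-17/8
seg 2: a=1, c=M2/2=-27/16, d=(M3−M2)/(6·1)=9/16, b=Δ2−h2·(2M2+M3)/6=25/8
t_q=3/4 → seg 0, τ=3/4; S=1+-103/16·τ+0·τ²+23/16·τ³=-3299/1024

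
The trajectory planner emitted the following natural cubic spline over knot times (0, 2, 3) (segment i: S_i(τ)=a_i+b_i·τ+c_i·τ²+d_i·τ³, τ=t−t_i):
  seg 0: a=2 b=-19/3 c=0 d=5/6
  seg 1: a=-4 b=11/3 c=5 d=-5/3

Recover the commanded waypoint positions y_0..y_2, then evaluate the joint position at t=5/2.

y_0=2 y_1=-4 y_2=3
S(5/2) = -9/8

y_0 = S_0(0) = a_0 = 2
y_1 = S_1(0) = a_1 = -4
y_2 = S_1(1) = 3
t_q=5/2 is in segment 1 (τ=1/2); S_1(τ)=-9/8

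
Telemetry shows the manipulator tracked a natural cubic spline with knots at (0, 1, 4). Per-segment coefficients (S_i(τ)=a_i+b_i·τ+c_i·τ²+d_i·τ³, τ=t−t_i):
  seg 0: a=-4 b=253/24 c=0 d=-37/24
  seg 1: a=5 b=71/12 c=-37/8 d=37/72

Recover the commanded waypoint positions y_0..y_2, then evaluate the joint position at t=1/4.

y_0 = S_0(0) = a_0 = -4
y_1 = S_1(0) = a_1 = 5
y_2 = S_1(3) = -5
t_q=1/4 is in segment 0 (τ=1/4); S_0(τ)=-711/512

y_0=-4 y_1=5 y_2=-5
S(1/4) = -711/512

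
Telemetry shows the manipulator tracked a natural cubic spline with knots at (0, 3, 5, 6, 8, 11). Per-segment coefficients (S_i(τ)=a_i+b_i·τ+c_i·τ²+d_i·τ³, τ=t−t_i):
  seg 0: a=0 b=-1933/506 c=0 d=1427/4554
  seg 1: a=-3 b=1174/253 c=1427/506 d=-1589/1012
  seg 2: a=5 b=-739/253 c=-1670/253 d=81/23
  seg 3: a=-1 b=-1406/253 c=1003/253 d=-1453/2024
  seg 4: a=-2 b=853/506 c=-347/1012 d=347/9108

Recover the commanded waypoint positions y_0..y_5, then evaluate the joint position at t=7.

y_0 = S_0(0) = a_0 = 0
y_1 = S_1(0) = a_1 = -3
y_2 = S_2(0) = a_2 = 5
y_3 = S_3(0) = a_3 = -1
y_4 = S_4(0) = a_4 = -2
y_5 = S_4(3) = 1
t_q=7 is in segment 3 (τ=1); S_3(τ)=-6701/2024

y_0=0 y_1=-3 y_2=5 y_3=-1 y_4=-2 y_5=1
S(7) = -6701/2024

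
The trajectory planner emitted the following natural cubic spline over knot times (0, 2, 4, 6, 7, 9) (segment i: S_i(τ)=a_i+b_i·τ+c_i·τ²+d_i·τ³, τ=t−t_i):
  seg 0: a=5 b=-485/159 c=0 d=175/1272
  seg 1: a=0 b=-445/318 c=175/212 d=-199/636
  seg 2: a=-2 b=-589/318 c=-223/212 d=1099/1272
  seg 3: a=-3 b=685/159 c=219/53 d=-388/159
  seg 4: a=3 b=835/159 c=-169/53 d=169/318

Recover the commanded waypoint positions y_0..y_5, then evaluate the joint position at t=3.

y_0=5 y_1=0 y_2=-2 y_3=-3 y_4=3 y_5=5
S(3) = -47/53

y_0 = S_0(0) = a_0 = 5
y_1 = S_1(0) = a_1 = 0
y_2 = S_2(0) = a_2 = -2
y_3 = S_3(0) = a_3 = -3
y_4 = S_4(0) = a_4 = 3
y_5 = S_4(2) = 5
t_q=3 is in segment 1 (τ=1); S_1(τ)=-47/53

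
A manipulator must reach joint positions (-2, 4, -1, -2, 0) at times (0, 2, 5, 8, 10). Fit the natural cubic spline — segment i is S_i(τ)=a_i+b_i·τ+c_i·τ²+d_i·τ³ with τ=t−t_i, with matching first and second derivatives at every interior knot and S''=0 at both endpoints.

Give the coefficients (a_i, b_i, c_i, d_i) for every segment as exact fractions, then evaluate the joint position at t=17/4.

Δ: Δ0=3, Δ1=-5/3, Δ2=-1/3, Δ3=1
row 1: diag=10, rhs=-28; c'=3/10, d'=-14/5
row 2: denom=12−3·3/10=111/10; d'=(8−3·-14/5)/(111/10)=164/111
row 3: denom=10−3·10/37=340/37; d'=(8−3·164/111)/(340/37)=33/85
back: M3=33/85
back: M2=164/111−10/37·33/85=70/51
back: M1=-14/5−3/10·70/51=-273/85
M: M0=0, M1=-273/85, M2=70/51, M3=33/85, M4=0
seg 0: a=-2, c=M0/2=0, d=(M1−M0)/(6·2)=-91/340, b=Δ0−h0·(2M0+M1)/6=346/85
seg 1: a=4, c=M1/2=-273/170, d=(M2−M1)/(6·3)=1169/4590, b=Δ1−h1·(2M1+M2)/6=73/85
seg 2: a=-1, c=M2/2=35/51, d=(M3−M2)/(6·3)=-251/4590, b=Δ2−h2·(2M2+M3)/6=-19/10
seg 3: a=-2, c=M3/2=33/170, d=(M4−M3)/(6·2)=-11/340, b=Δ3−h3·(2M3+M4)/6=63/85
t_q=17/4 → seg 1, τ=9/4; S=4+73/85·τ+-273/170·τ²+1169/4590·τ³=1531/2176

  seg 0: a=-2 b=346/85 c=0 d=-91/340
  seg 1: a=4 b=73/85 c=-273/170 d=1169/4590
  seg 2: a=-1 b=-19/10 c=35/51 d=-251/4590
  seg 3: a=-2 b=63/85 c=33/170 d=-11/340
S(17/4) = 1531/2176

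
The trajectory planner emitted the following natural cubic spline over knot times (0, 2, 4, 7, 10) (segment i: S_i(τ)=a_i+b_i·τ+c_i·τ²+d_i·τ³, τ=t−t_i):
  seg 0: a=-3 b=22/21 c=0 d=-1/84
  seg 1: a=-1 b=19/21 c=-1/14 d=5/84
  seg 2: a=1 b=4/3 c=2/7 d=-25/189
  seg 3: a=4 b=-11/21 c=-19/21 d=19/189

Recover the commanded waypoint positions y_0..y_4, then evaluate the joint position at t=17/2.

y_0 = S_0(0) = a_0 = -3
y_1 = S_1(0) = a_1 = -1
y_2 = S_2(0) = a_2 = 1
y_3 = S_3(0) = a_3 = 4
y_4 = S_3(3) = -3
t_q=17/2 is in segment 3 (τ=3/2); S_3(τ)=85/56

y_0=-3 y_1=-1 y_2=1 y_3=4 y_4=-3
S(17/2) = 85/56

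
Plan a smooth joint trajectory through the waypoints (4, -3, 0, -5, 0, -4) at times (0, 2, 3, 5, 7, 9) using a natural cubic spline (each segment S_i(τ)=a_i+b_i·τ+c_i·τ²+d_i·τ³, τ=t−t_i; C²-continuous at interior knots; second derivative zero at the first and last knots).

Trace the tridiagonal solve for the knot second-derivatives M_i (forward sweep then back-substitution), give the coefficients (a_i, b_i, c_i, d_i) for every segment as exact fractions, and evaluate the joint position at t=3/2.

  seg 0: a=4 b=-5899/954 c=0 d=320/477
  seg 1: a=-3 b=1781/954 c=640/159 d=-2759/954
  seg 2: a=0 b=592/477 c=-493/106 d=5305/3816
  seg 3: a=-5 b=-649/954 c=2347/636 d=-4007/3816
  seg 4: a=0 b=706/477 c=-415/159 d=415/954
S(3/2) = -1915/636

Δ: Δ0=-7/2, Δ1=3, Δ2=-5/2, Δ3=5/2, Δ4=-2
row 1: diag=6, rhs=39; c'=1/6, d'=13/2
row 2: denom=6−1·1/6=35/6; d'=(-33−1·13/2)/(35/6)=-237/35
row 3: denom=8−2·12/35=256/35; d'=(30−2·-237/35)/(256/35)=381/64
row 4: denom=8−2·35/128=477/64; d'=(-27−2·381/64)/(477/64)=-830/159
back: M4=-830/159
back: M3=381/64−35/128·-830/159=2347/318
back: M2=-237/35−12/35·2347/318=-493/53
back: M1=13/2−1/6·-493/53=1280/159
M: M0=0, M1=1280/159, M2=-493/53, M3=2347/318, M4=-830/159, M5=0
seg 0: a=4, c=M0/2=0, d=(M1−M0)/(6·2)=320/477, b=Δ0−h0·(2M0+M1)/6=-5899/954
seg 1: a=-3, c=M1/2=640/159, d=(M2−M1)/(6·1)=-2759/954, b=Δ1−h1·(2M1+M2)/6=1781/954
seg 2: a=0, c=M2/2=-493/106, d=(M3−M2)/(6·2)=5305/3816, b=Δ2−h2·(2M2+M3)/6=592/477
seg 3: a=-5, c=M3/2=2347/636, d=(M4−M3)/(6·2)=-4007/3816, b=Δ3−h3·(2M3+M4)/6=-649/954
seg 4: a=0, c=M4/2=-415/159, d=(M5−M4)/(6·2)=415/954, b=Δ4−h4·(2M4+M5)/6=706/477
t_q=3/2 → seg 0, τ=3/2; S=4+-5899/954·τ+0·τ²+320/477·τ³=-1915/636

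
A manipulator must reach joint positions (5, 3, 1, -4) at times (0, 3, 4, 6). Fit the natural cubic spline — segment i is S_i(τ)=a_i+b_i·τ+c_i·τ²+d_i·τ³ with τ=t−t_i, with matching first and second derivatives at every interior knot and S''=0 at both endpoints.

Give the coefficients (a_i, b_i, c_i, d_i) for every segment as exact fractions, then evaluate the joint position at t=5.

Δ: Δ0=-2/3, Δ1=-2, Δ2=-5/2
row 1: diag=8, rhs=-8; c'=1/8, d'=-1
row 2: denom=6−1·1/8=47/8; d'=(-3−1·-1)/(47/8)=-16/47
back: M2=-16/47
back: M1=-1−1/8·-16/47=-45/47
M: M0=0, M1=-45/47, M2=-16/47, M3=0
seg 0: a=5, c=M0/2=0, d=(M1−M0)/(6·3)=-5/94, b=Δ0−h0·(2M0+M1)/6=-53/282
seg 1: a=3, c=M1/2=-45/94, d=(M2−M1)/(6·1)=29/282, b=Δ1−h1·(2M1+M2)/6=-229/141
seg 2: a=1, c=M2/2=-8/47, d=(M3−M2)/(6·2)=4/141, b=Δ2−h2·(2M2+M3)/6=-641/282
t_q=5 → seg 2, τ=1; S=1+-641/282·τ+-8/47·τ²+4/141·τ³=-133/94

  seg 0: a=5 b=-53/282 c=0 d=-5/94
  seg 1: a=3 b=-229/141 c=-45/94 d=29/282
  seg 2: a=1 b=-641/282 c=-8/47 d=4/141
S(5) = -133/94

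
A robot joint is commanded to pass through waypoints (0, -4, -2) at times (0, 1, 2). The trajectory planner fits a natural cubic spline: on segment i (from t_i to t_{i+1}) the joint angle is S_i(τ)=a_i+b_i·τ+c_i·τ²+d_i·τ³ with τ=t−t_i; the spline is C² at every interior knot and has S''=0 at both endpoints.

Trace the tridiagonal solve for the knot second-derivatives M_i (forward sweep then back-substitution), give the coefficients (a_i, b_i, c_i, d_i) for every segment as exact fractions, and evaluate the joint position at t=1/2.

Δ: Δ0=-4, Δ1=2
row 1: diag=4, rhs=36; c'=1/4, d'=9
back: M1=9
M: M0=0, M1=9, M2=0
seg 0: a=0, c=M0/2=0, d=(M1−M0)/(6·1)=3/2, b=Δ0−h0·(2M0+M1)/6=-11/2
seg 1: a=-4, c=M1/2=9/2, d=(M2−M1)/(6·1)=-3/2, b=Δ1−h1·(2M1+M2)/6=-1
t_q=1/2 → seg 0, τ=1/2; S=0+-11/2·τ+0·τ²+3/2·τ³=-41/16

  seg 0: a=0 b=-11/2 c=0 d=3/2
  seg 1: a=-4 b=-1 c=9/2 d=-3/2
S(1/2) = -41/16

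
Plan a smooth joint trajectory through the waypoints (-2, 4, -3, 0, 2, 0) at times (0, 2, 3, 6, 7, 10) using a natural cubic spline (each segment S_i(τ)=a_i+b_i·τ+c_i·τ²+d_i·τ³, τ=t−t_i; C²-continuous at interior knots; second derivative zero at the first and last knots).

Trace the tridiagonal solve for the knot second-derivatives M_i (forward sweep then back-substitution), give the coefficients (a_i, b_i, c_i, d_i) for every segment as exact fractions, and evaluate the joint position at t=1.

Δ: Δ0=3, Δ1=-7, Δ2=1, Δ3=2, Δ4=-2/3
row 1: diag=6, rhs=-60; c'=1/6, d'=-10
row 2: denom=8−1·1/6=47/6; d'=(48−1·-10)/(47/6)=348/47
row 3: denom=8−3·18/47=322/47; d'=(6−3·348/47)/(322/47)=-381/161
row 4: denom=8−1·47/322=2529/322; d'=(-16−1·-381/161)/(2529/322)=-4390/2529
back: M4=-4390/2529
back: M3=-381/161−47/322·-4390/2529=-5344/2529
back: M2=348/47−18/47·-5344/2529=2308/281
back: M1=-10−1/6·2308/281=-9584/843
M: M0=0, M1=-9584/843, M2=2308/281, M3=-5344/2529, M4=-4390/2529, M5=0
seg 0: a=-2, c=M0/2=0, d=(M1−M0)/(6·2)=-2396/2529, b=Δ0−h0·(2M0+M1)/6=17171/2529
seg 1: a=4, c=M1/2=-4792/843, d=(M2−M1)/(6·1)=8254/2529, b=Δ1−h1·(2M1+M2)/6=-11581/2529
seg 2: a=-3, c=M2/2=1154/281, d=(M3−M2)/(6·3)=-13058/22761, b=Δ2−h2·(2M2+M3)/6=-15571/2529
seg 3: a=0, c=M3/2=-2672/2529, d=(M4−M3)/(6·1)=53/843, b=Δ3−h3·(2M3+M4)/6=7571/2529
seg 4: a=2, c=M4/2=-2195/2529, d=(M5−M4)/(6·3)=2195/22761, b=Δ4−h4·(2M4+M5)/6=2704/2529
t_q=1 → seg 0, τ=1; S=-2+17171/2529·τ+0·τ²+-2396/2529·τ³=3239/843

  seg 0: a=-2 b=17171/2529 c=0 d=-2396/2529
  seg 1: a=4 b=-11581/2529 c=-4792/843 d=8254/2529
  seg 2: a=-3 b=-15571/2529 c=1154/281 d=-13058/22761
  seg 3: a=0 b=7571/2529 c=-2672/2529 d=53/843
  seg 4: a=2 b=2704/2529 c=-2195/2529 d=2195/22761
S(1) = 3239/843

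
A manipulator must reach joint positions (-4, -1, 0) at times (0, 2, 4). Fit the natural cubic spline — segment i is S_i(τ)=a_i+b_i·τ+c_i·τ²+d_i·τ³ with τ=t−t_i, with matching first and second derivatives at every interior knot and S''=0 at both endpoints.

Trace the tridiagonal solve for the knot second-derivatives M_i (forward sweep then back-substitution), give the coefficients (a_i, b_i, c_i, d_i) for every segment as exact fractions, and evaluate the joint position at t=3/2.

Δ: Δ0=3/2, Δ1=1/2
row 1: diag=8, rhs=-6; c'=1/4, d'=-3/4
back: M1=-3/4
M: M0=0, M1=-3/4, M2=0
seg 0: a=-4, c=M0/2=0, d=(M1−M0)/(6·2)=-1/16, b=Δ0−h0·(2M0+M1)/6=7/4
seg 1: a=-1, c=M1/2=-3/8, d=(M2−M1)/(6·2)=1/16, b=Δ1−h1·(2M1+M2)/6=1
t_q=3/2 → seg 0, τ=3/2; S=-4+7/4·τ+0·τ²+-1/16·τ³=-203/128

  seg 0: a=-4 b=7/4 c=0 d=-1/16
  seg 1: a=-1 b=1 c=-3/8 d=1/16
S(3/2) = -203/128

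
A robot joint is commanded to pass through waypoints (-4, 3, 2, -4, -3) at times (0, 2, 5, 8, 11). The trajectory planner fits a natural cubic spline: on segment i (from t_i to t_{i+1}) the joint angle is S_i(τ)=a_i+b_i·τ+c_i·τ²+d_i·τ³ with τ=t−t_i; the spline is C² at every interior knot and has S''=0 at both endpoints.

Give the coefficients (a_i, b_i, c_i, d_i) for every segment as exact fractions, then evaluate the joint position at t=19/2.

  seg 0: a=-4 b=290/69 c=0 d=-97/552
  seg 1: a=3 b=289/138 c=-97/92 d=203/2484
  seg 2: a=2 b=-559/276 c=-22/69 d=271/2484
  seg 3: a=-4 b=-137/138 c=61/92 d=-61/828
S(19/2) = -3125/736

Δ: Δ0=7/2, Δ1=-1/3, Δ2=-2, Δ3=1/3
row 1: diag=10, rhs=-23; c'=3/10, d'=-23/10
row 2: denom=12−3·3/10=111/10; d'=(-10−3·-23/10)/(111/10)=-31/111
row 3: denom=12−3·10/37=414/37; d'=(14−3·-31/111)/(414/37)=61/46
back: M3=61/46
back: M2=-31/111−10/37·61/46=-44/69
back: M1=-23/10−3/10·-44/69=-97/46
M: M0=0, M1=-97/46, M2=-44/69, M3=61/46, M4=0
seg 0: a=-4, c=M0/2=0, d=(M1−M0)/(6·2)=-97/552, b=Δ0−h0·(2M0+M1)/6=290/69
seg 1: a=3, c=M1/2=-97/92, d=(M2−M1)/(6·3)=203/2484, b=Δ1−h1·(2M1+M2)/6=289/138
seg 2: a=2, c=M2/2=-22/69, d=(M3−M2)/(6·3)=271/2484, b=Δ2−h2·(2M2+M3)/6=-559/276
seg 3: a=-4, c=M3/2=61/92, d=(M4−M3)/(6·3)=-61/828, b=Δ3−h3·(2M3+M4)/6=-137/138
t_q=19/2 → seg 3, τ=3/2; S=-4+-137/138·τ+61/92·τ²+-61/828·τ³=-3125/736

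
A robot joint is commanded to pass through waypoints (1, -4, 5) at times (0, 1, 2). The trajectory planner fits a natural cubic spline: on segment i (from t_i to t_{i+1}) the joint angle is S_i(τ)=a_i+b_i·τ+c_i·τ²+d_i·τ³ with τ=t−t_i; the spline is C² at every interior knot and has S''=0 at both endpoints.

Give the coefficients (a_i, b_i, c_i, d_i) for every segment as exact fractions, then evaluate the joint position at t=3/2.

  seg 0: a=1 b=-17/2 c=0 d=7/2
  seg 1: a=-4 b=2 c=21/2 d=-7/2
S(3/2) = -13/16

Δ: Δ0=-5, Δ1=9
row 1: diag=4, rhs=84; c'=1/4, d'=21
back: M1=21
M: M0=0, M1=21, M2=0
seg 0: a=1, c=M0/2=0, d=(M1−M0)/(6·1)=7/2, b=Δ0−h0·(2M0+M1)/6=-17/2
seg 1: a=-4, c=M1/2=21/2, d=(M2−M1)/(6·1)=-7/2, b=Δ1−h1·(2M1+M2)/6=2
t_q=3/2 → seg 1, τ=1/2; S=-4+2·τ+21/2·τ²+-7/2·τ³=-13/16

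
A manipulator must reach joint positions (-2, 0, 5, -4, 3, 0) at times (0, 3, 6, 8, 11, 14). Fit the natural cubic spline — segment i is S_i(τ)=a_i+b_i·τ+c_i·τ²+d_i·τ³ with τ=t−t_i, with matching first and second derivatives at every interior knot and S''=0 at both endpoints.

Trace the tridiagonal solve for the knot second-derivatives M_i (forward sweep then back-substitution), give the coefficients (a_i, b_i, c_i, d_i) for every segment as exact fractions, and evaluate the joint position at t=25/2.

Δ: Δ0=2/3, Δ1=5/3, Δ2=-9/2, Δ3=7/3, Δ4=-1
row 1: diag=12, rhs=6; c'=1/4, d'=1/2
row 2: denom=10−3·1/4=37/4; d'=(-37−3·1/2)/(37/4)=-154/37
row 3: denom=10−2·8/37=354/37; d'=(41−2·-154/37)/(354/37)=1825/354
row 4: denom=12−3·37/118=1305/118; d'=(-20−3·1825/354)/(1305/118)=-93/29
back: M4=-93/29
back: M3=1825/354−37/118·-93/29=536/87
back: M2=-154/37−8/37·536/87=-478/87
back: M1=1/2−1/4·-478/87=163/87
M: M0=0, M1=163/87, M2=-478/87, M3=536/87, M4=-93/29, M5=0
seg 0: a=-2, c=M0/2=0, d=(M1−M0)/(6·3)=163/1566, b=Δ0−h0·(2M0+M1)/6=-47/174
seg 1: a=0, c=M1/2=163/174, d=(M2−M1)/(6·3)=-641/1566, b=Δ1−h1·(2M1+M2)/6=221/87
seg 2: a=5, c=M2/2=-239/87, d=(M3−M2)/(6·2)=169/174, b=Δ2−h2·(2M2+M3)/6=-503/174
seg 3: a=-4, c=M3/2=268/87, d=(M4−M3)/(6·3)=-815/1566, b=Δ3−h3·(2M3+M4)/6=-129/58
seg 4: a=3, c=M4/2=-93/58, d=(M5−M4)/(6·3)=31/174, b=Δ4−h4·(2M4+M5)/6=64/29
t_q=25/2 → seg 4, τ=3/2; S=3+64/29·τ+-93/58·τ²+31/174·τ³=1533/464

  seg 0: a=-2 b=-47/174 c=0 d=163/1566
  seg 1: a=0 b=221/87 c=163/174 d=-641/1566
  seg 2: a=5 b=-503/174 c=-239/87 d=169/174
  seg 3: a=-4 b=-129/58 c=268/87 d=-815/1566
  seg 4: a=3 b=64/29 c=-93/58 d=31/174
S(25/2) = 1533/464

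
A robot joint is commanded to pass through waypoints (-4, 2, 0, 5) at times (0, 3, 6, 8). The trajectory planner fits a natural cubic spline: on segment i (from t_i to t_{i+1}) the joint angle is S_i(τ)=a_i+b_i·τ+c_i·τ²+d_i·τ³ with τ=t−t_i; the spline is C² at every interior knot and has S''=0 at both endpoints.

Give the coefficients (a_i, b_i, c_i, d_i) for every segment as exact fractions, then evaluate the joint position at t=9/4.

Δ: Δ0=2, Δ1=-2/3, Δ2=5/2
row 1: diag=12, rhs=-16; c'=1/4, d'=-4/3
row 2: denom=10−3·1/4=37/4; d'=(19−3·-4/3)/(37/4)=92/37
back: M2=92/37
back: M1=-4/3−1/4·92/37=-217/111
M: M0=0, M1=-217/111, M2=92/37, M3=0
seg 0: a=-4, c=M0/2=0, d=(M1−M0)/(6·3)=-217/1998, b=Δ0−h0·(2M0+M1)/6=661/222
seg 1: a=2, c=M1/2=-217/222, d=(M2−M1)/(6·3)=493/1998, b=Δ1−h1·(2M1+M2)/6=5/111
seg 2: a=0, c=M2/2=46/37, d=(M3−M2)/(6·2)=-23/111, b=Δ2−h2·(2M2+M3)/6=187/222
t_q=9/4 → seg 0, τ=9/4; S=-4+661/222·τ+0·τ²+-217/1998·τ³=6925/4736

  seg 0: a=-4 b=661/222 c=0 d=-217/1998
  seg 1: a=2 b=5/111 c=-217/222 d=493/1998
  seg 2: a=0 b=187/222 c=46/37 d=-23/111
S(9/4) = 6925/4736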